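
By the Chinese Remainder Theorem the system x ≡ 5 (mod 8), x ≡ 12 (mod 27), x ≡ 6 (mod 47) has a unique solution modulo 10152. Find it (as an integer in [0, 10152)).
x ≡ 2685 (mod 10152); the representative in [0, 10152) is 2685

The moduli 8, 27, 47 are pairwise coprime, so by the CRT there is a unique solution mod 8·27·47 = 10152.
Solve by successive substitution. Start with x ≡ 5 (mod 8).
  Combine with x ≡ 12 (mod 27): write x = 5 + 8·t and require 5 + 8·t ≡ 12 (mod 27), i.e. 8·t ≡ 12 − 5 ≡ 7 (mod 27). Since 8^(−1) ≡ 17 (mod 27), t ≡ 17·7 ≡ 11 (mod 27). So x ≡ 5 + 8·11 = 93 (mod 216).
  Combine with x ≡ 6 (mod 47): write x = 93 + 216·t and require 93 + 216·t ≡ 6 (mod 47), i.e. 216·t ≡ 6 − 93 ≡ 7 (mod 47). Since 216^(−1) ≡ 42 (mod 47) (216 ≡ 28 (mod 47)), t ≡ 42·7 ≡ 12 (mod 47). So x ≡ 93 + 216·12 = 2685 (mod 10152).
Unique solution in [0, 10152): x = 2685.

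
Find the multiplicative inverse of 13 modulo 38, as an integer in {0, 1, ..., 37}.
13^(−1) ≡ 3 (mod 38)

Apply the extended Euclidean algorithm to (38, 13), tracking rows (r, s, t) with s·38 + t·13 = r. Each division r_prev = q·r_cur + r_new produces the new row as (previous row) − q·(current row):
  row A: (38, 1, 0)   [1·38 + 0·13 = 38]
  row B: (13, 0, 1)   [0·38 + 1·13 = 13]
  38 = 2·13 + 12   → row C = row A − 2·row B = (12, 1, −2)   [check: 1·38 − 2·13 = 12]
  13 = 1·12 + 1   → row D = row B − 1·row C = (1, −1, 3)   [check: −1·38 + 3·13 = 1]
  12 = 12·1 + 0   → remainder 0, stop. gcd = 1 (last nonzero row D).
The gcd is 1, so 13 is invertible mod 38. The last nonzero row gives −1·38 + 3·13 = 1, so t = 3. So 13^(−1) ≡ 3 (mod 38). Verify: 13 · 3 = 39 ≡ 1 (mod 38). ✓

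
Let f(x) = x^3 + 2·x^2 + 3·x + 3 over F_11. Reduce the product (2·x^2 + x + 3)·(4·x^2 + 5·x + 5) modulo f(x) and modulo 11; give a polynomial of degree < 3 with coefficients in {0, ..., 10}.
Multiply as integer polynomials: a · b = 8·x^4 + 14·x^3 + 27·x^2 + 20·x + 15. Reducing coefficients mod 11: a · b ≡ 8·x^4 + 3·x^3 + 5·x^2 + 9·x + 4. Now divide by f(x) = x^3 + 2·x^2 + 3·x + 3 in F_11[x], eliminating the leading term at each step:
  leading term 8·x^4: subtract (8·x)·f(x) = 8·x^4 + 5·x^3 + 2·x^2 + 2·x, leaving 9·x^3 + 3·x^2 + 7·x + 4 (coefficients mod 11)
  leading term 9·x^3: subtract (9)·f(x) = 9·x^3 + 7·x^2 + 5·x + 5, leaving 7·x^2 + 2·x + 10 (coefficients mod 11)
The degree is now < 3, so this is the remainder. Hence a · b ≡ 7·x^2 + 2·x + 10 in F_11[x]/(f).

Final answer: a · b ≡ 7·x^2 + 2·x + 10 (mod f(x))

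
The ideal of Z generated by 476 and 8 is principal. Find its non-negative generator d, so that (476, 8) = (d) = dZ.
In the PID Z, (a, b) is generated by gcd(a, b). Compute gcd(476, 8) with the extended Euclidean algorithm, tracking rows (r, s, t) with s·476 + t·8 = r:
  row A: (476, 1, 0)   [1·476 + 0·8 = 476]
  row B: (8, 0, 1)   [0·476 + 1·8 = 8]
  476 = 59·8 + 4   → row C = row A − 59·row B = (4, 1, −59)   [check: 1·476 − 59·8 = 4]
  8 = 2·4 + 0   → remainder 0, stop. gcd = 4 (last nonzero row C).
So gcd(476, 8) = 4, with Bézout identity 1·476 − 59·8 = 4. Containment (⊇): the Bézout identity exhibits 4 as an element of (476, 8), giving (4) ⊆ (476, 8). Containment (⊆): since 4 | 476 and 4 | 8 (476 = 4·119, 8 = 4·2), every Z-linear combination of 476 and 8 is divisible by 4, so (476, 8) ⊆ (4). Therefore (476, 8) = (4), d = 4.

Final answer: (476, 8) = (4); d = 4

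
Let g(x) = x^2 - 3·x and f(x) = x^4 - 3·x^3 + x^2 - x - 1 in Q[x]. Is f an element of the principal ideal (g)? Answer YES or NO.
NO

In Q[x] the ideal (g) consists of all multiples of g, so f ∈ (g) iff g | f, i.e. iff the remainder of f on division by g is 0. Divide f by g (g is monic, so eliminate the leading term of the running remainder at each step):
  leading term x^4: subtract (x^2)·g(x) = x^4 - 3·x^3, leaving x^2 - x - 1
  leading term x^2: subtract (1)·g(x) = x^2 - 3·x, leaving 2·x - 1
The remainder r(x) = 2·x - 1 ≠ 0 (and deg r < deg g), so g ∤ f, i.e. f ∉ (g).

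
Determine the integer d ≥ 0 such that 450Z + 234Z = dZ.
(450, 234) = (18); d = 18

In the PID Z, (a, b) is generated by gcd(a, b). Compute gcd(450, 234) with the extended Euclidean algorithm, tracking rows (r, s, t) with s·450 + t·234 = r:
  row A: (450, 1, 0)   [1·450 + 0·234 = 450]
  row B: (234, 0, 1)   [0·450 + 1·234 = 234]
  450 = 1·234 + 216   → row C = row A − 1·row B = (216, 1, −1)   [check: 1·450 − 1·234 = 216]
  234 = 1·216 + 18   → row D = row B − 1·row C = (18, −1, 2)   [check: −1·450 + 2·234 = 18]
  216 = 12·18 + 0   → remainder 0, stop. gcd = 18 (last nonzero row D).
So gcd(450, 234) = 18, with Bézout identity −1·450 + 2·234 = 18. Containment (⊇): the Bézout identity exhibits 18 as an element of (450, 234), giving (18) ⊆ (450, 234). Containment (⊆): since 18 | 450 and 18 | 234 (450 = 18·25, 234 = 18·13), every Z-linear combination of 450 and 234 is divisible by 18, so (450, 234) ⊆ (18). Therefore (450, 234) = (18), d = 18.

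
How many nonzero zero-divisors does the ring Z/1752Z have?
In Z/1752Z each nonzero element is either a unit (gcd with 1752 is 1) or a zero-divisor (gcd > 1). The number of units is φ(1752): factorise 1752 = 2^3 · 3 · 73, so φ(1752) = (2^3 − 2^2) · (3 − 1) · (73 − 1) = 4 · 2 · 72 = 576. The nonzero elements number 1752 − 1 = 1751. Hence the nonzero zero-divisors number 1751 − 576 = 1175.

Final answer: Z/1752Z has 1175 nonzero zero-divisors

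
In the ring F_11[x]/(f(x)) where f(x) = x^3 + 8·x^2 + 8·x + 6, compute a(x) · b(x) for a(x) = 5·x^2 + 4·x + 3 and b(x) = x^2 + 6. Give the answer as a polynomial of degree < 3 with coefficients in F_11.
Multiply as integer polynomials: a · b = 5·x^4 + 4·x^3 + 33·x^2 + 24·x + 18. Reducing coefficients mod 11: a · b ≡ 5·x^4 + 4·x^3 + 2·x + 7. Now divide by f(x) = x^3 + 8·x^2 + 8·x + 6 in F_11[x], eliminating the leading term at each step:
  leading term 5·x^4: subtract (5·x)·f(x) = 5·x^4 + 7·x^3 + 7·x^2 + 8·x, leaving 8·x^3 + 4·x^2 + 5·x + 7 (coefficients mod 11)
  leading term 8·x^3: subtract (8)·f(x) = 8·x^3 + 9·x^2 + 9·x + 4, leaving 6·x^2 + 7·x + 3 (coefficients mod 11)
The degree is now < 3, so this is the remainder. Hence a · b ≡ 6·x^2 + 7·x + 3 in F_11[x]/(f).

Final answer: a · b ≡ 6·x^2 + 7·x + 3 (mod f(x))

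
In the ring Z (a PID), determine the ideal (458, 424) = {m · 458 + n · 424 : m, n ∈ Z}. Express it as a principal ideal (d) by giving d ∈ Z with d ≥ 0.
(458, 424) = (2); d = 2

In the PID Z, (a, b) is generated by gcd(a, b). Compute gcd(458, 424) with the extended Euclidean algorithm, tracking rows (r, s, t) with s·458 + t·424 = r:
  row A: (458, 1, 0)   [1·458 + 0·424 = 458]
  row B: (424, 0, 1)   [0·458 + 1·424 = 424]
  458 = 1·424 + 34   → row C = row A − 1·row B = (34, 1, −1)   [check: 1·458 − 1·424 = 34]
  424 = 12·34 + 16   → row D = row B − 12·row C = (16, −12, 13)   [check: −12·458 + 13·424 = 16]
  34 = 2·16 + 2   → row E = row C − 2·row D = (2, 25, −27)   [check: 25·458 − 27·424 = 2]
  16 = 8·2 + 0   → remainder 0, stop. gcd = 2 (last nonzero row E).
So gcd(458, 424) = 2, with Bézout identity 25·458 − 27·424 = 2. Containment (⊇): the Bézout identity exhibits 2 as an element of (458, 424), giving (2) ⊆ (458, 424). Containment (⊆): since 2 | 458 and 2 | 424 (458 = 2·229, 424 = 2·212), every Z-linear combination of 458 and 424 is divisible by 2, so (458, 424) ⊆ (2). Therefore (458, 424) = (2), d = 2.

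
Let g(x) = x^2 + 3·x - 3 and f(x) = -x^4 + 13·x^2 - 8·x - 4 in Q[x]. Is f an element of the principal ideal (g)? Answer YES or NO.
In Q[x] the ideal (g) consists of all multiples of g, so f ∈ (g) iff g | f, i.e. iff the remainder of f on division by g is 0. Divide f by g (g is monic, so eliminate the leading term of the running remainder at each step):
  leading term -x^4: subtract (-x^2)·g(x) = -x^4 - 3·x^3 + 3·x^2, leaving 3·x^3 + 10·x^2 - 8·x - 4
  leading term 3·x^3: subtract (3·x)·g(x) = 3·x^3 + 9·x^2 - 9·x, leaving x^2 + x - 4
  leading term x^2: subtract (1)·g(x) = x^2 + 3·x - 3, leaving -2·x - 1
The remainder r(x) = -2·x - 1 ≠ 0 (and deg r < deg g), so g ∤ f, i.e. f ∉ (g).

Final answer: NO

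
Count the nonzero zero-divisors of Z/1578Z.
Z/1578Z has 1053 nonzero zero-divisors

In Z/1578Z each nonzero element is either a unit (gcd with 1578 is 1) or a zero-divisor (gcd > 1). The number of units is φ(1578): factorise 1578 = 2 · 3 · 263, so φ(1578) = (2 − 1) · (3 − 1) · (263 − 1) = 1 · 2 · 262 = 524. The nonzero elements number 1578 − 1 = 1577. Hence the nonzero zero-divisors number 1577 − 524 = 1053.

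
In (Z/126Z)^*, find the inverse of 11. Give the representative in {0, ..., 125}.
Apply the extended Euclidean algorithm to (126, 11), tracking rows (r, s, t) with s·126 + t·11 = r. Each division r_prev = q·r_cur + r_new produces the new row as (previous row) − q·(current row):
  row A: (126, 1, 0)   [1·126 + 0·11 = 126]
  row B: (11, 0, 1)   [0·126 + 1·11 = 11]
  126 = 11·11 + 5   → row C = row A − 11·row B = (5, 1, −11)   [check: 1·126 − 11·11 = 5]
  11 = 2·5 + 1   → row D = row B − 2·row C = (1, −2, 23)   [check: −2·126 + 23·11 = 1]
  5 = 5·1 + 0   → remainder 0, stop. gcd = 1 (last nonzero row D).
The gcd is 1, so 11 is invertible mod 126. The last nonzero row gives −2·126 + 23·11 = 1, so t = 23. So 11^(−1) ≡ 23 (mod 126). Verify: 11 · 23 = 253 ≡ 1 (mod 126). ✓

Final answer: 11^(−1) ≡ 23 (mod 126)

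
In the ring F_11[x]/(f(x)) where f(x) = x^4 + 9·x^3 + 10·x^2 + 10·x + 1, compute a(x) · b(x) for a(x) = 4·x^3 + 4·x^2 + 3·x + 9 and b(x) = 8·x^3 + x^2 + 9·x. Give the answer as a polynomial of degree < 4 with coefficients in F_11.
Multiply as integer polynomials: a · b = 32·x^6 + 36·x^5 + 64·x^4 + 111·x^3 + 36·x^2 + 81·x. Reducing coefficients mod 11: a · b ≡ 10·x^6 + 3·x^5 + 9·x^4 + x^3 + 3·x^2 + 4·x. Now divide by f(x) = x^4 + 9·x^3 + 10·x^2 + 10·x + 1 in F_11[x], eliminating the leading term at each step:
  leading term 10·x^6: subtract (10·x^2)·f(x) = 10·x^6 + 2·x^5 + x^4 + x^3 + 10·x^2, leaving x^5 + 8·x^4 + 4·x^2 + 4·x (coefficients mod 11)
  leading term x^5: subtract (x)·f(x) = x^5 + 9·x^4 + 10·x^3 + 10·x^2 + x, leaving 10·x^4 + x^3 + 5·x^2 + 3·x (coefficients mod 11)
  leading term 10·x^4: subtract (10)·f(x) = 10·x^4 + 2·x^3 + x^2 + x + 10, leaving 10·x^3 + 4·x^2 + 2·x + 1 (coefficients mod 11)
The degree is now < 4, so this is the remainder. Hence a · b ≡ 10·x^3 + 4·x^2 + 2·x + 1 in F_11[x]/(f).

Final answer: a · b ≡ 10·x^3 + 4·x^2 + 2·x + 1 (mod f(x))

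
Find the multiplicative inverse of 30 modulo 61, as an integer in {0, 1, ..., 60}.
30^(−1) ≡ 59 (mod 61)

Apply the extended Euclidean algorithm to (61, 30), tracking rows (r, s, t) with s·61 + t·30 = r. Each division r_prev = q·r_cur + r_new produces the new row as (previous row) − q·(current row):
  row A: (61, 1, 0)   [1·61 + 0·30 = 61]
  row B: (30, 0, 1)   [0·61 + 1·30 = 30]
  61 = 2·30 + 1   → row C = row A − 2·row B = (1, 1, −2)   [check: 1·61 − 2·30 = 1]
  30 = 30·1 + 0   → remainder 0, stop. gcd = 1 (last nonzero row C).
The gcd is 1, so 30 is invertible mod 61. The last nonzero row gives 1·61 − 2·30 = 1, so t = −2. So 30^(−1) ≡ −2 ≡ 59 (mod 61). Verify: 30 · 59 = 1770 ≡ 1 (mod 61). ✓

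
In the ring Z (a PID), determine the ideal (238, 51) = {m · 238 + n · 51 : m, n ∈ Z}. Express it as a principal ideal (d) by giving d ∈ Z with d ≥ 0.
In the PID Z, (a, b) is generated by gcd(a, b). Compute gcd(238, 51) with the extended Euclidean algorithm, tracking rows (r, s, t) with s·238 + t·51 = r:
  row A: (238, 1, 0)   [1·238 + 0·51 = 238]
  row B: (51, 0, 1)   [0·238 + 1·51 = 51]
  238 = 4·51 + 34   → row C = row A − 4·row B = (34, 1, −4)   [check: 1·238 − 4·51 = 34]
  51 = 1·34 + 17   → row D = row B − 1·row C = (17, −1, 5)   [check: −1·238 + 5·51 = 17]
  34 = 2·17 + 0   → remainder 0, stop. gcd = 17 (last nonzero row D).
So gcd(238, 51) = 17, with Bézout identity −1·238 + 5·51 = 17. Containment (⊇): the Bézout identity exhibits 17 as an element of (238, 51), giving (17) ⊆ (238, 51). Containment (⊆): since 17 | 238 and 17 | 51 (238 = 17·14, 51 = 17·3), every Z-linear combination of 238 and 51 is divisible by 17, so (238, 51) ⊆ (17). Therefore (238, 51) = (17), d = 17.

Final answer: (238, 51) = (17); d = 17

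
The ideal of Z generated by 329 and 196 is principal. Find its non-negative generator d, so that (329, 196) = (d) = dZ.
(329, 196) = (7); d = 7

In the PID Z, (a, b) is generated by gcd(a, b). Compute gcd(329, 196) with the extended Euclidean algorithm, tracking rows (r, s, t) with s·329 + t·196 = r:
  row A: (329, 1, 0)   [1·329 + 0·196 = 329]
  row B: (196, 0, 1)   [0·329 + 1·196 = 196]
  329 = 1·196 + 133   → row C = row A − 1·row B = (133, 1, −1)   [check: 1·329 − 1·196 = 133]
  196 = 1·133 + 63   → row D = row B − 1·row C = (63, −1, 2)   [check: −1·329 + 2·196 = 63]
  133 = 2·63 + 7   → row E = row C − 2·row D = (7, 3, −5)   [check: 3·329 − 5·196 = 7]
  63 = 9·7 + 0   → remainder 0, stop. gcd = 7 (last nonzero row E).
So gcd(329, 196) = 7, with Bézout identity 3·329 − 5·196 = 7. Containment (⊇): the Bézout identity exhibits 7 as an element of (329, 196), giving (7) ⊆ (329, 196). Containment (⊆): since 7 | 329 and 7 | 196 (329 = 7·47, 196 = 7·28), every Z-linear combination of 329 and 196 is divisible by 7, so (329, 196) ⊆ (7). Therefore (329, 196) = (7), d = 7.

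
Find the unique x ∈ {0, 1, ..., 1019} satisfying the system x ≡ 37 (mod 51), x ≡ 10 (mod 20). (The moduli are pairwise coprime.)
x ≡ 190 (mod 1020); the representative in [0, 1020) is 190

The moduli 51, 20 are pairwise coprime, so by the CRT there is a unique solution mod 51·20 = 1020.
Solve by successive substitution. Start with x ≡ 37 (mod 51).
  Combine with x ≡ 10 (mod 20): write x = 37 + 51·t and require 37 + 51·t ≡ 10 (mod 20), i.e. 51·t ≡ 10 − 37 ≡ 13 (mod 20). Since 51^(−1) ≡ 11 (mod 20) (51 ≡ 11 (mod 20)), t ≡ 11·13 ≡ 3 (mod 20). So x ≡ 37 + 51·3 = 190 (mod 1020).
Unique solution in [0, 1020): x = 190.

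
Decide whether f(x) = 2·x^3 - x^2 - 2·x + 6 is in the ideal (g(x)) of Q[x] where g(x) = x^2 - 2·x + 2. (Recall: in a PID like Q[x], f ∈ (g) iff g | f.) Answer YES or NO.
YES

In Q[x] the ideal (g) consists of all multiples of g, so f ∈ (g) iff g | f, i.e. iff the remainder of f on division by g is 0. Divide f by g (g is monic, so eliminate the leading term of the running remainder at each step):
  leading term 2·x^3: subtract (2·x)·g(x) = 2·x^3 - 4·x^2 + 4·x, leaving 3·x^2 - 6·x + 6
  leading term 3·x^2: subtract (3)·g(x) = 3·x^2 - 6·x + 6, leaving 0
The remainder is 0, so f(x) = g(x) · h(x) with h(x) = 2·x + 3. Hence g | f, i.e. f ∈ (g).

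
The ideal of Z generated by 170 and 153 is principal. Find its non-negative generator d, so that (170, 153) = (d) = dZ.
(170, 153) = (17); d = 17

In the PID Z, (a, b) is generated by gcd(a, b). Compute gcd(170, 153) with the extended Euclidean algorithm, tracking rows (r, s, t) with s·170 + t·153 = r:
  row A: (170, 1, 0)   [1·170 + 0·153 = 170]
  row B: (153, 0, 1)   [0·170 + 1·153 = 153]
  170 = 1·153 + 17   → row C = row A − 1·row B = (17, 1, −1)   [check: 1·170 − 1·153 = 17]
  153 = 9·17 + 0   → remainder 0, stop. gcd = 17 (last nonzero row C).
So gcd(170, 153) = 17, with Bézout identity 1·170 − 1·153 = 17. Containment (⊇): the Bézout identity exhibits 17 as an element of (170, 153), giving (17) ⊆ (170, 153). Containment (⊆): since 17 | 170 and 17 | 153 (170 = 17·10, 153 = 17·9), every Z-linear combination of 170 and 153 is divisible by 17, so (170, 153) ⊆ (17). Therefore (170, 153) = (17), d = 17.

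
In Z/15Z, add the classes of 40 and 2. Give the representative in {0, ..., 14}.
Reduce the summands first: 40 ≡ 10 (mod 15), so 40 + 2 ≡ 10 + 2 (mod 15). 10 + 2 = 12; 12 = 0·15 + 12, so (40 + 2) mod 15 = 12.

Final answer: 12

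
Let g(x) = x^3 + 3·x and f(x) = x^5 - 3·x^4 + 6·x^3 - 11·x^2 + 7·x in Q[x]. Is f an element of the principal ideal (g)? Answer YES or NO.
In Q[x] the ideal (g) consists of all multiples of g, so f ∈ (g) iff g | f, i.e. iff the remainder of f on division by g is 0. Divide f by g (g is monic, so eliminate the leading term of the running remainder at each step):
  leading term x^5: subtract (x^2)·g(x) = x^5 + 3·x^3, leaving -3·x^4 + 3·x^3 - 11·x^2 + 7·x
  leading term -3·x^4: subtract (-3·x)·g(x) = -3·x^4 - 9·x^2, leaving 3·x^3 - 2·x^2 + 7·x
  leading term 3·x^3: subtract (3)·g(x) = 3·x^3 + 9·x, leaving -2·x^2 - 2·x
The remainder r(x) = -2·x^2 - 2·x ≠ 0 (and deg r < deg g), so g ∤ f, i.e. f ∉ (g).

Final answer: NO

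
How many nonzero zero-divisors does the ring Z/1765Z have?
In Z/1765Z each nonzero element is either a unit (gcd with 1765 is 1) or a zero-divisor (gcd > 1). The number of units is φ(1765): factorise 1765 = 5 · 353, so φ(1765) = (5 − 1) · (353 − 1) = 4 · 352 = 1408. The nonzero elements number 1765 − 1 = 1764. Hence the nonzero zero-divisors number 1764 − 1408 = 356.

Final answer: Z/1765Z has 356 nonzero zero-divisors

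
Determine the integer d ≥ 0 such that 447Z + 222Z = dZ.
In the PID Z, (a, b) is generated by gcd(a, b). Compute gcd(447, 222) with the extended Euclidean algorithm, tracking rows (r, s, t) with s·447 + t·222 = r:
  row A: (447, 1, 0)   [1·447 + 0·222 = 447]
  row B: (222, 0, 1)   [0·447 + 1·222 = 222]
  447 = 2·222 + 3   → row C = row A − 2·row B = (3, 1, −2)   [check: 1·447 − 2·222 = 3]
  222 = 74·3 + 0   → remainder 0, stop. gcd = 3 (last nonzero row C).
So gcd(447, 222) = 3, with Bézout identity 1·447 − 2·222 = 3. Containment (⊇): the Bézout identity exhibits 3 as an element of (447, 222), giving (3) ⊆ (447, 222). Containment (⊆): since 3 | 447 and 3 | 222 (447 = 3·149, 222 = 3·74), every Z-linear combination of 447 and 222 is divisible by 3, so (447, 222) ⊆ (3). Therefore (447, 222) = (3), d = 3.

Final answer: (447, 222) = (3); d = 3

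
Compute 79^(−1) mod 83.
79^(−1) ≡ 62 (mod 83)

Apply the extended Euclidean algorithm to (83, 79), tracking rows (r, s, t) with s·83 + t·79 = r. Each division r_prev = q·r_cur + r_new produces the new row as (previous row) − q·(current row):
  row A: (83, 1, 0)   [1·83 + 0·79 = 83]
  row B: (79, 0, 1)   [0·83 + 1·79 = 79]
  83 = 1·79 + 4   → row C = row A − 1·row B = (4, 1, −1)   [check: 1·83 − 1·79 = 4]
  79 = 19·4 + 3   → row D = row B − 19·row C = (3, −19, 20)   [check: −19·83 + 20·79 = 3]
  4 = 1·3 + 1   → row E = row C − 1·row D = (1, 20, −21)   [check: 20·83 − 21·79 = 1]
  3 = 3·1 + 0   → remainder 0, stop. gcd = 1 (last nonzero row E).
The gcd is 1, so 79 is invertible mod 83. The last nonzero row gives 20·83 − 21·79 = 1, so t = −21. So 79^(−1) ≡ −21 ≡ 62 (mod 83). Verify: 79 · 62 = 4898 ≡ 1 (mod 83). ✓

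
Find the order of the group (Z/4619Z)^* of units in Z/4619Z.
(Z/4619Z)^* consists of the classes a with gcd(a, 4619) = 1, so its order is φ(4619). φ is multiplicative, with φ(p^e) = p^e − p^(e−1). Factorise 4619 = 31 · 149. Then
  φ(4619) = (31 − 1) · (149 − 1) = 30 · 148 = 4440.
Thus |(Z/4619Z)^*| = 4440.

Final answer: |(Z/4619Z)^*| = 4440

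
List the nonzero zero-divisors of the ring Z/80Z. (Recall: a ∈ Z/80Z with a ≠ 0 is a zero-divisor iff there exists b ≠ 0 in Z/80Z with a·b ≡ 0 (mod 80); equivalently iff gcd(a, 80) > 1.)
nonzero zero-divisors of Z/80Z = {2, 4, 5, 6, 8, 10, 12, 14, 15, 16, 18, 20, 22, 24, 25, 26, 28, 30, 32, 34, 35, 36, 38, 40, 42, 44, 45, 46, 48, 50, 52, 54, 55, 56, 58, 60, 62, 64, 65, 66, 68, 70, 72, 74, 75, 76, 78}

An element a ∈ Z/80Z (with a ≠ 0) is a zero-divisor iff gcd(a, 80) > 1 (because a is a unit precisely when gcd(a, n) = 1, and in Z/nZ every nonzero, non-unit element is a zero-divisor). Scan a = 1, ..., 79 and keep those with gcd(a, 80) > 1:
  gcd(2, 80) = 2, gcd(4, 80) = 4, gcd(5, 80) = 5, gcd(6, 80) = 2, gcd(8, 80) = 8, gcd(10, 80) = 10, gcd(12, 80) = 4, gcd(14, 80) = 2, gcd(15, 80) = 5, gcd(16, 80) = 16, gcd(18, 80) = 2, gcd(20, 80) = 20, gcd(22, 80) = 2, gcd(24, 80) = 8, gcd(25, 80) = 5, gcd(26, 80) = 2, gcd(28, 80) = 4, gcd(30, 80) = 10, gcd(32, 80) = 16, gcd(34, 80) = 2, gcd(35, 80) = 5, gcd(36, 80) = 4, gcd(38, 80) = 2, gcd(40, 80) = 40, gcd(42, 80) = 2, gcd(44, 80) = 4, gcd(45, 80) = 5, gcd(46, 80) = 2, gcd(48, 80) = 16, gcd(50, 80) = 10, gcd(52, 80) = 4, gcd(54, 80) = 2, gcd(55, 80) = 5, gcd(56, 80) = 8, gcd(58, 80) = 2, gcd(60, 80) = 20, gcd(62, 80) = 2, gcd(64, 80) = 16, gcd(65, 80) = 5, gcd(66, 80) = 2, gcd(68, 80) = 4, gcd(70, 80) = 10, gcd(72, 80) = 8, gcd(74, 80) = 2, gcd(75, 80) = 5, gcd(76, 80) = 4, gcd(78, 80) = 2.
All other a ∈ {1, ..., 79} have gcd(a, 80) = 1 and are units. So the nonzero zero-divisors are exactly the 47 values of a appearing in this scan.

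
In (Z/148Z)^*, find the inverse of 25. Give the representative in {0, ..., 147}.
Apply the extended Euclidean algorithm to (148, 25), tracking rows (r, s, t) with s·148 + t·25 = r. Each division r_prev = q·r_cur + r_new produces the new row as (previous row) − q·(current row):
  row A: (148, 1, 0)   [1·148 + 0·25 = 148]
  row B: (25, 0, 1)   [0·148 + 1·25 = 25]
  148 = 5·25 + 23   → row C = row A − 5·row B = (23, 1, −5)   [check: 1·148 − 5·25 = 23]
  25 = 1·23 + 2   → row D = row B − 1·row C = (2, −1, 6)   [check: −1·148 + 6·25 = 2]
  23 = 11·2 + 1   → row E = row C − 11·row D = (1, 12, −71)   [check: 12·148 − 71·25 = 1]
  2 = 2·1 + 0   → remainder 0, stop. gcd = 1 (last nonzero row E).
The gcd is 1, so 25 is invertible mod 148. The last nonzero row gives 12·148 − 71·25 = 1, so t = −71. So 25^(−1) ≡ −71 ≡ 77 (mod 148). Verify: 25 · 77 = 1925 ≡ 1 (mod 148). ✓

Final answer: 25^(−1) ≡ 77 (mod 148)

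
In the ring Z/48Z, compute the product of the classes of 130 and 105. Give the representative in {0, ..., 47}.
18

Reduce the factors first: 130 ≡ 34, 105 ≡ 9 (mod 48), so 130 · 105 ≡ 34 · 9 (mod 48). 34 · 9 = 306. Dividing by 48: 306 = 6·48 + 18. So (130 · 105) mod 48 = 18.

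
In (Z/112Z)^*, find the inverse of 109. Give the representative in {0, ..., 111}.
Apply the extended Euclidean algorithm to (112, 109), tracking rows (r, s, t) with s·112 + t·109 = r. Each division r_prev = q·r_cur + r_new produces the new row as (previous row) − q·(current row):
  row A: (112, 1, 0)   [1·112 + 0·109 = 112]
  row B: (109, 0, 1)   [0·112 + 1·109 = 109]
  112 = 1·109 + 3   → row C = row A − 1·row B = (3, 1, −1)   [check: 1·112 − 1·109 = 3]
  109 = 36·3 + 1   → row D = row B − 36·row C = (1, −36, 37)   [check: −36·112 + 37·109 = 1]
  3 = 3·1 + 0   → remainder 0, stop. gcd = 1 (last nonzero row D).
The gcd is 1, so 109 is invertible mod 112. The last nonzero row gives −36·112 + 37·109 = 1, so t = 37. So 109^(−1) ≡ 37 (mod 112). Verify: 109 · 37 = 4033 ≡ 1 (mod 112). ✓

Final answer: 109^(−1) ≡ 37 (mod 112)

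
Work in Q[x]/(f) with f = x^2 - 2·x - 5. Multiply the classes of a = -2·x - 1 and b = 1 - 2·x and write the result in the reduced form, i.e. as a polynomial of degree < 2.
First multiply in Q[x] without reducing: a · b = 4·x^2 - 1. Now divide by f(x) = x^2 - 2·x - 5, eliminating the leading term at each step:
  leading term 4·x^2: subtract (4)·f(x) = 4·x^2 - 8·x - 20, leaving 8·x + 19
The degree is now < 2, so this is the remainder. Hence a · b ≡ 8·x + 19 in Q[x]/(f).

Final answer: a · b ≡ 8·x + 19 (mod f(x))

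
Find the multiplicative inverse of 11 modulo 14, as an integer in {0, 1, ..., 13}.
Apply the extended Euclidean algorithm to (14, 11), tracking rows (r, s, t) with s·14 + t·11 = r. Each division r_prev = q·r_cur + r_new produces the new row as (previous row) − q·(current row):
  row A: (14, 1, 0)   [1·14 + 0·11 = 14]
  row B: (11, 0, 1)   [0·14 + 1·11 = 11]
  14 = 1·11 + 3   → row C = row A − 1·row B = (3, 1, −1)   [check: 1·14 − 1·11 = 3]
  11 = 3·3 + 2   → row D = row B − 3·row C = (2, −3, 4)   [check: −3·14 + 4·11 = 2]
  3 = 1·2 + 1   → row E = row C − 1·row D = (1, 4, −5)   [check: 4·14 − 5·11 = 1]
  2 = 2·1 + 0   → remainder 0, stop. gcd = 1 (last nonzero row E).
The gcd is 1, so 11 is invertible mod 14. The last nonzero row gives 4·14 − 5·11 = 1, so t = −5. So 11^(−1) ≡ −5 ≡ 9 (mod 14). Verify: 11 · 9 = 99 ≡ 1 (mod 14). ✓

Final answer: 11^(−1) ≡ 9 (mod 14)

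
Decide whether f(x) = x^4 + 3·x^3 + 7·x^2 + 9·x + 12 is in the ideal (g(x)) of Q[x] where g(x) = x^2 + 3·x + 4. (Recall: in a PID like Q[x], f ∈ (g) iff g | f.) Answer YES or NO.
In Q[x] the ideal (g) consists of all multiples of g, so f ∈ (g) iff g | f, i.e. iff the remainder of f on division by g is 0. Divide f by g (g is monic, so eliminate the leading term of the running remainder at each step):
  leading term x^4: subtract (x^2)·g(x) = x^4 + 3·x^3 + 4·x^2, leaving 3·x^2 + 9·x + 12
  leading term 3·x^2: subtract (3)·g(x) = 3·x^2 + 9·x + 12, leaving 0
The remainder is 0, so f(x) = g(x) · h(x) with h(x) = x^2 + 3. Hence g | f, i.e. f ∈ (g).

Final answer: YES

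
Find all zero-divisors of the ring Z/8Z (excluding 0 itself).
An element a ∈ Z/8Z (with a ≠ 0) is a zero-divisor iff gcd(a, 8) > 1 (because a is a unit precisely when gcd(a, n) = 1, and in Z/nZ every nonzero, non-unit element is a zero-divisor). Scan a = 1, ..., 7 and keep those with gcd(a, 8) > 1:
  gcd(2, 8) = 2, gcd(4, 8) = 4, gcd(6, 8) = 2.
All other a ∈ {1, ..., 7} have gcd(a, 8) = 1 and are units. So the nonzero zero-divisors are exactly the 3 values of a appearing in this scan.

Final answer: nonzero zero-divisors of Z/8Z = {2, 4, 6}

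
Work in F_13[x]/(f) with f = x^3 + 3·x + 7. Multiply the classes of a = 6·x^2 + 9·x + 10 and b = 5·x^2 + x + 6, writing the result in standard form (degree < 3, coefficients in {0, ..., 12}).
Multiply as integer polynomials: a · b = 30·x^4 + 51·x^3 + 95·x^2 + 64·x + 60. Reducing coefficients mod 13: a · b ≡ 4·x^4 + 12·x^3 + 4·x^2 + 12·x + 8. Now divide by f(x) = x^3 + 3·x + 7 in F_13[x], eliminating the leading term at each step:
  leading term 4·x^4: subtract (4·x)·f(x) = 4·x^4 + 12·x^2 + 2·x, leaving 12·x^3 + 5·x^2 + 10·x + 8 (coefficients mod 13)
  leading term 12·x^3: subtract (12)·f(x) = 12·x^3 + 10·x + 6, leaving 5·x^2 + 2 (coefficients mod 13)
The degree is now < 3, so this is the remainder. Hence a · b ≡ 5·x^2 + 2 in F_13[x]/(f).

Final answer: a · b ≡ 5·x^2 + 2 (mod f(x))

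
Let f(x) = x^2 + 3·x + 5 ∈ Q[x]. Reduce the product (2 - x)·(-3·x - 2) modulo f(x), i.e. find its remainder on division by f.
a · b ≡ -13·x - 19 (mod f(x))

First multiply in Q[x] without reducing: a · b = 3·x^2 - 4·x - 4. Now divide by f(x) = x^2 + 3·x + 5, eliminating the leading term at each step:
  leading term 3·x^2: subtract (3)·f(x) = 3·x^2 + 9·x + 15, leaving -13·x - 19
The degree is now < 2, so this is the remainder. Hence a · b ≡ -13·x - 19 in Q[x]/(f).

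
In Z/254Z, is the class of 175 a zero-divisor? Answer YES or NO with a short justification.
gcd(175, 254) = 1, so 175 is a unit in Z/254Z (it has a multiplicative inverse). A unit cannot be a zero-divisor: if 175·b ≡ 0 then multiplying both sides by 175^(−1) gives b ≡ 0. So 175 is not a zero-divisor.

Final answer: NO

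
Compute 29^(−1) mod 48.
Apply the extended Euclidean algorithm to (48, 29), tracking rows (r, s, t) with s·48 + t·29 = r. Each division r_prev = q·r_cur + r_new produces the new row as (previous row) − q·(current row):
  row A: (48, 1, 0)   [1·48 + 0·29 = 48]
  row B: (29, 0, 1)   [0·48 + 1·29 = 29]
  48 = 1·29 + 19   → row C = row A − 1·row B = (19, 1, −1)   [check: 1·48 − 1·29 = 19]
  29 = 1·19 + 10   → row D = row B − 1·row C = (10, −1, 2)   [check: −1·48 + 2·29 = 10]
  19 = 1·10 + 9   → row E = row C − 1·row D = (9, 2, −3)   [check: 2·48 − 3·29 = 9]
  10 = 1·9 + 1   → row F = row D − 1·row E = (1, −3, 5)   [check: −3·48 + 5·29 = 1]
  9 = 9·1 + 0   → remainder 0, stop. gcd = 1 (last nonzero row F).
The gcd is 1, so 29 is invertible mod 48. The last nonzero row gives −3·48 + 5·29 = 1, so t = 5. So 29^(−1) ≡ 5 (mod 48). Verify: 29 · 5 = 145 ≡ 1 (mod 48). ✓

Final answer: 29^(−1) ≡ 5 (mod 48)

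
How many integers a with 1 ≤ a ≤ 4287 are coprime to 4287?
The number of a ∈ {1, ..., 4287} with gcd(a, 4287) = 1 is by definition Euler's totient φ(4287). φ is multiplicative, with φ(p^e) = p^e − p^(e−1). Factorise 4287 = 3 · 1429. Then
  φ(4287) = (3 − 1) · (1429 − 1) = 2 · 1428 = 2856.
So there are 2856 such integers.

Final answer: 2856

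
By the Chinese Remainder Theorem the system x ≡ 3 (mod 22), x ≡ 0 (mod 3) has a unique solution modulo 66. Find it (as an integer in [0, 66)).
x ≡ 3 (mod 66); the representative in [0, 66) is 3

The moduli 22, 3 are pairwise coprime, so by the CRT there is a unique solution mod 22·3 = 66.
Solve by successive substitution. Start with x ≡ 3 (mod 22).
  Combine with x ≡ 0 (mod 3): write x = 3 + 22·t and require 3 + 22·t ≡ 0 (mod 3), i.e. 22·t ≡ 0 − 3 ≡ 0 (mod 3). Since 22^(−1) ≡ 1 (mod 3) (22 ≡ 1 (mod 3)), t ≡ 1·0 ≡ 0 (mod 3). So x ≡ 3 + 22·0 = 3 (mod 66).
Unique solution in [0, 66): x = 3.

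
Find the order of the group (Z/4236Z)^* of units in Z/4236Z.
|(Z/4236Z)^*| = 1408

(Z/4236Z)^* consists of the classes a with gcd(a, 4236) = 1, so its order is φ(4236). φ is multiplicative, with φ(p^e) = p^e − p^(e−1). Factorise 4236 = 2^2 · 3 · 353. Then
  φ(4236) = (2^2 − 2^1) · (3 − 1) · (353 − 1) = 2 · 2 · 352 = 1408.
Thus |(Z/4236Z)^*| = 1408.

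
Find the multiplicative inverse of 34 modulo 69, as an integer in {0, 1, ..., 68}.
Apply the extended Euclidean algorithm to (69, 34), tracking rows (r, s, t) with s·69 + t·34 = r. Each division r_prev = q·r_cur + r_new produces the new row as (previous row) − q·(current row):
  row A: (69, 1, 0)   [1·69 + 0·34 = 69]
  row B: (34, 0, 1)   [0·69 + 1·34 = 34]
  69 = 2·34 + 1   → row C = row A − 2·row B = (1, 1, −2)   [check: 1·69 − 2·34 = 1]
  34 = 34·1 + 0   → remainder 0, stop. gcd = 1 (last nonzero row C).
The gcd is 1, so 34 is invertible mod 69. The last nonzero row gives 1·69 − 2·34 = 1, so t = −2. So 34^(−1) ≡ −2 ≡ 67 (mod 69). Verify: 34 · 67 = 2278 ≡ 1 (mod 69). ✓

Final answer: 34^(−1) ≡ 67 (mod 69)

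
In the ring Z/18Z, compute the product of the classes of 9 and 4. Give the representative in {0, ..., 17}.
Both factors are already reduced mod 18. 9 · 4 = 36. Dividing by 18: 36 = 2·18 + 0. So (9 · 4) mod 18 = 0.

Final answer: 0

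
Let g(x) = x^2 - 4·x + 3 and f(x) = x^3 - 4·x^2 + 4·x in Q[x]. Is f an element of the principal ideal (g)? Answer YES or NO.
NO

In Q[x] the ideal (g) consists of all multiples of g, so f ∈ (g) iff g | f, i.e. iff the remainder of f on division by g is 0. Divide f by g (g is monic, so eliminate the leading term of the running remainder at each step):
  leading term x^3: subtract (x)·g(x) = x^3 - 4·x^2 + 3·x, leaving x
The remainder r(x) = x ≠ 0 (and deg r < deg g), so g ∤ f, i.e. f ∉ (g).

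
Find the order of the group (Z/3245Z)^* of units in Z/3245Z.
(Z/3245Z)^* consists of the classes a with gcd(a, 3245) = 1, so its order is φ(3245). φ is multiplicative, with φ(p^e) = p^e − p^(e−1). Factorise 3245 = 5 · 11 · 59. Then
  φ(3245) = (5 − 1) · (11 − 1) · (59 − 1) = 4 · 10 · 58 = 2320.
Thus |(Z/3245Z)^*| = 2320.

Final answer: |(Z/3245Z)^*| = 2320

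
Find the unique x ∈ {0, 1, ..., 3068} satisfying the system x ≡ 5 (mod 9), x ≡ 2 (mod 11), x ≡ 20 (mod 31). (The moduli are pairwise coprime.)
The moduli 9, 11, 31 are pairwise coprime, so by the CRT there is a unique solution mod 9·11·31 = 3069.
Solve by successive substitution. Start with x ≡ 5 (mod 9).
  Combine with x ≡ 2 (mod 11): write x = 5 + 9·t and require 5 + 9·t ≡ 2 (mod 11), i.e. 9·t ≡ 2 − 5 ≡ 8 (mod 11). Since 9^(−1) ≡ 5 (mod 11), t ≡ 5·8 ≡ 7 (mod 11). So x ≡ 5 + 9·7 = 68 (mod 99).
  Combine with x ≡ 20 (mod 31): write x = 68 + 99·t and require 68 + 99·t ≡ 20 (mod 31), i.e. 99·t ≡ 20 − 68 ≡ 14 (mod 31). Since 99^(−1) ≡ 26 (mod 31) (99 ≡ 6 (mod 31)), t ≡ 26·14 ≡ 23 (mod 31). So x ≡ 68 + 99·23 = 2345 (mod 3069).
Unique solution in [0, 3069): x = 2345.

Final answer: x ≡ 2345 (mod 3069); the representative in [0, 3069) is 2345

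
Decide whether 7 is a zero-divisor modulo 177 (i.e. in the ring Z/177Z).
gcd(7, 177) = 1, so 7 is a unit in Z/177Z (it has a multiplicative inverse). A unit cannot be a zero-divisor: if 7·b ≡ 0 then multiplying both sides by 7^(−1) gives b ≡ 0. So 7 is not a zero-divisor.

Final answer: NO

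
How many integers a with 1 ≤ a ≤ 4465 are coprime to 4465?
The number of a ∈ {1, ..., 4465} with gcd(a, 4465) = 1 is by definition Euler's totient φ(4465). φ is multiplicative, with φ(p^e) = p^e − p^(e−1). Factorise 4465 = 5 · 19 · 47. Then
  φ(4465) = (5 − 1) · (19 − 1) · (47 − 1) = 4 · 18 · 46 = 3312.
So there are 3312 such integers.

Final answer: 3312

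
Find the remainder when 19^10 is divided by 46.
29

Use repeated squaring. Binary(10) = 1010. Walk through the bits of the exponent 10 left-to-right: at each bit after the leading one, square the running value, then multiply by 19 if the bit is 1 (always reducing mod 46):
  bit 1 = 1 (leading): start with 19.
  bit 2 = 0: square 19^2 = 361 ≡ 39 (mod 46).
  bit 3 = 1: square 39^2 = 1521 ≡ 3; bit is 1, so multiply 3·19 = 57 ≡ 11 (mod 46).
  bit 4 = 0: square 11^2 = 121 ≡ 29 (mod 46).
Final value: 19^10 ≡ 29 (mod 46).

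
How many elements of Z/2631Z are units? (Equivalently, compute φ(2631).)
Z/2631Z has φ(2631) = 1752 units

An element a ∈ Z/2631Z is a unit iff gcd(a, 2631) = 1, so the number of units is φ(2631). φ is multiplicative, with φ(p^e) = p^e − p^(e−1). Factorise 2631 = 3 · 877. Then
  φ(2631) = (3 − 1) · (877 − 1) = 2 · 876 = 1752.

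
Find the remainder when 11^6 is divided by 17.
8

Use repeated squaring. Binary(6) = 110. Walk through the bits of the exponent 6 left-to-right: at each bit after the leading one, square the running value, then multiply by 11 if the bit is 1 (always reducing mod 17):
  bit 1 = 1 (leading): start with 11.
  bit 2 = 1: square 11^2 = 121 ≡ 2; bit is 1, so multiply 2·11 = 22 ≡ 5 (mod 17).
  bit 3 = 0: square 5^2 = 25 ≡ 8 (mod 17).
Final value: 11^6 ≡ 8 (mod 17).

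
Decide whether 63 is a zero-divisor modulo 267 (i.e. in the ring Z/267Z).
gcd(63, 267) = 3 > 1, so 63 is not a unit in Z/267Z. In Z/nZ every nonzero non-unit is a zero-divisor: explicitly, take b = 267/gcd = 89 ≠ 0 (mod 267); then 63·89 = 5607 = 21·267, i.e. 63·89 ≡ 0 (mod 267). So 63 is a zero-divisor.

Final answer: YES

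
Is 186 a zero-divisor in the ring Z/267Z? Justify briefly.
gcd(186, 267) = 3 > 1, so 186 is not a unit in Z/267Z. In Z/nZ every nonzero non-unit is a zero-divisor: explicitly, take b = 267/gcd = 89 ≠ 0 (mod 267); then 186·89 = 16554 = 62·267, i.e. 186·89 ≡ 0 (mod 267). So 186 is a zero-divisor.

Final answer: YES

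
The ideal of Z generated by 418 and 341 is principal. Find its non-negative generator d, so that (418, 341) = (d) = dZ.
(418, 341) = (11); d = 11

In the PID Z, (a, b) is generated by gcd(a, b). Compute gcd(418, 341) with the extended Euclidean algorithm, tracking rows (r, s, t) with s·418 + t·341 = r:
  row A: (418, 1, 0)   [1·418 + 0·341 = 418]
  row B: (341, 0, 1)   [0·418 + 1·341 = 341]
  418 = 1·341 + 77   → row C = row A − 1·row B = (77, 1, −1)   [check: 1·418 − 1·341 = 77]
  341 = 4·77 + 33   → row D = row B − 4·row C = (33, −4, 5)   [check: −4·418 + 5·341 = 33]
  77 = 2·33 + 11   → row E = row C − 2·row D = (11, 9, −11)   [check: 9·418 − 11·341 = 11]
  33 = 3·11 + 0   → remainder 0, stop. gcd = 11 (last nonzero row E).
So gcd(418, 341) = 11, with Bézout identity 9·418 − 11·341 = 11. Containment (⊇): the Bézout identity exhibits 11 as an element of (418, 341), giving (11) ⊆ (418, 341). Containment (⊆): since 11 | 418 and 11 | 341 (418 = 11·38, 341 = 11·31), every Z-linear combination of 418 and 341 is divisible by 11, so (418, 341) ⊆ (11). Therefore (418, 341) = (11), d = 11.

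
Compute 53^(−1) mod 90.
Apply the extended Euclidean algorithm to (90, 53), tracking rows (r, s, t) with s·90 + t·53 = r. Each division r_prev = q·r_cur + r_new produces the new row as (previous row) − q·(current row):
  row A: (90, 1, 0)   [1·90 + 0·53 = 90]
  row B: (53, 0, 1)   [0·90 + 1·53 = 53]
  90 = 1·53 + 37   → row C = row A − 1·row B = (37, 1, −1)   [check: 1·90 − 1·53 = 37]
  53 = 1·37 + 16   → row D = row B − 1·row C = (16, −1, 2)   [check: −1·90 + 2·53 = 16]
  37 = 2·16 + 5   → row E = row C − 2·row D = (5, 3, −5)   [check: 3·90 − 5·53 = 5]
  16 = 3·5 + 1   → row F = row D − 3·row E = (1, −10, 17)   [check: −10·90 + 17·53 = 1]
  5 = 5·1 + 0   → remainder 0, stop. gcd = 1 (last nonzero row F).
The gcd is 1, so 53 is invertible mod 90. The last nonzero row gives −10·90 + 17·53 = 1, so t = 17. So 53^(−1) ≡ 17 (mod 90). Verify: 53 · 17 = 901 ≡ 1 (mod 90). ✓

Final answer: 53^(−1) ≡ 17 (mod 90)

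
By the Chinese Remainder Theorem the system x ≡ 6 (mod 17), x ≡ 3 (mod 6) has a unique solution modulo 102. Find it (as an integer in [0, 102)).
The moduli 17, 6 are pairwise coprime, so by the CRT there is a unique solution mod 17·6 = 102.
Solve by successive substitution. Start with x ≡ 6 (mod 17).
  Combine with x ≡ 3 (mod 6): write x = 6 + 17·t and require 6 + 17·t ≡ 3 (mod 6), i.e. 17·t ≡ 3 − 6 ≡ 3 (mod 6). Since 17^(−1) ≡ 5 (mod 6) (17 ≡ 5 (mod 6)), t ≡ 5·3 ≡ 3 (mod 6). So x ≡ 6 + 17·3 = 57 (mod 102).
Unique solution in [0, 102): x = 57.

Final answer: x ≡ 57 (mod 102); the representative in [0, 102) is 57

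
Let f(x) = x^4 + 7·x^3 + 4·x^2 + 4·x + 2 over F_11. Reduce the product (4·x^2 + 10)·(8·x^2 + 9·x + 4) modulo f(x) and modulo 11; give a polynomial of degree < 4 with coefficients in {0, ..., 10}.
a · b ≡ 10·x^3 + x^2 + 6·x + 9 (mod f(x))

Multiply as integer polynomials: a · b = 32·x^4 + 36·x^3 + 96·x^2 + 90·x + 40. Reducing coefficients mod 11: a · b ≡ 10·x^4 + 3·x^3 + 8·x^2 + 2·x + 7. Now divide by f(x) = x^4 + 7·x^3 + 4·x^2 + 4·x + 2 in F_11[x], eliminating the leading term at each step:
  leading term 10·x^4: subtract (10)·f(x) = 10·x^4 + 4·x^3 + 7·x^2 + 7·x + 9, leaving 10·x^3 + x^2 + 6·x + 9 (coefficients mod 11)
The degree is now < 4, so this is the remainder. Hence a · b ≡ 10·x^3 + x^2 + 6·x + 9 in F_11[x]/(f).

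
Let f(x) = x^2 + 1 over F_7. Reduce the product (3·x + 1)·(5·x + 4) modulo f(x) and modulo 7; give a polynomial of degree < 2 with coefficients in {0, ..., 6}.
Multiply as integer polynomials: a · b = 15·x^2 + 17·x + 4. Reducing coefficients mod 7: a · b ≡ x^2 + 3·x + 4. Now divide by f(x) = x^2 + 1 in F_7[x], eliminating the leading term at each step:
  leading term x^2: subtract (1)·f(x) = x^2 + 1, leaving 3·x + 3 (coefficients mod 7)
The degree is now < 2, so this is the remainder. Hence a · b ≡ 3·x + 3 in F_7[x]/(f).

Final answer: a · b ≡ 3·x + 3 (mod f(x))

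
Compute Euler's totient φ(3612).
φ is multiplicative, with φ(p^e) = p^e − p^(e−1). Factorise 3612 = 2^2 · 3 · 7 · 43. Then
  φ(3612) = (2^2 − 2^1) · (3 − 1) · (7 − 1) · (43 − 1) = 2 · 2 · 6 · 42 = 1008.

Final answer: φ(3612) = 1008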